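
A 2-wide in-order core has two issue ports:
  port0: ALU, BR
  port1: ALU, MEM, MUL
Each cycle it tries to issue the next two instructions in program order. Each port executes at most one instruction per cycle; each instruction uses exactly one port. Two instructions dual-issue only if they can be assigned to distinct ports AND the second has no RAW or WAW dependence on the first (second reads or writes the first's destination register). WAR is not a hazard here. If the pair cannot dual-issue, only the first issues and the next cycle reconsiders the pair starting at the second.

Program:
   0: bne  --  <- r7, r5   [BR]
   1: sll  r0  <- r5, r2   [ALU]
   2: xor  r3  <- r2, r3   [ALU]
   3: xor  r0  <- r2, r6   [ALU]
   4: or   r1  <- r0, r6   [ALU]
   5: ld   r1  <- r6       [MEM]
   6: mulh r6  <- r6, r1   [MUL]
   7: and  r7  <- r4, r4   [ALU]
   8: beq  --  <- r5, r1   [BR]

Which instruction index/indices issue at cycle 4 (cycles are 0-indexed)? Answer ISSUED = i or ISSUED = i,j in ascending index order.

ISSUED = 6,7

c0: i0+i1 bne;sll  2-wide
c1: i2+i3 xor;xor  2-wide
c2: i4 or  WAW r1
c3: i5 ld  no-port MEM/MUL
c4: i6+i7 mulh;and  2-wide
c5: i8 beq  tail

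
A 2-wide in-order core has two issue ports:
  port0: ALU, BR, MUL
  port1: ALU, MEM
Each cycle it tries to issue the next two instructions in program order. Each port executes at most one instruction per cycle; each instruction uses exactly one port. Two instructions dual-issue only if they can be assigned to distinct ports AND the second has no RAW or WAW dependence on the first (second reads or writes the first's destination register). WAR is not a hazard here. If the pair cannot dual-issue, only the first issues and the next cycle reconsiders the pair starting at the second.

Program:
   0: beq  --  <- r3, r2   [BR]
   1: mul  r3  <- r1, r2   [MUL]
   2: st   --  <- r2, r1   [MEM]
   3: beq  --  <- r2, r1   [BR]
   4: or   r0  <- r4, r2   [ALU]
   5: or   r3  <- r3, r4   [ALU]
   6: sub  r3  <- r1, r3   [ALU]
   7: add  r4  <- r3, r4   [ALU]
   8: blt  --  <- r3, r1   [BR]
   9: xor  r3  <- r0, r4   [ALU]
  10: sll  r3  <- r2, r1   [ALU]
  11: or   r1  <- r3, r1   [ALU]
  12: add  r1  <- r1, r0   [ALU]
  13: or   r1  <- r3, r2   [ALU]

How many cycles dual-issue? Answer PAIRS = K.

  cy0 -> i0 (beq.BR) no-port BR/MUL
  cy1 -> i1&i2 (mul.MUL st.MEM) dual
  cy2 -> i3&i4 (beq.BR or.ALU) dual
  cy3 -> i5 (or.ALU) RAW+WAW r3
  cy4 -> i6 (sub.ALU) RAW r3
  cy5 -> i7&i8 (add.ALU blt.BR) dual
  cy6 -> i9 (xor.ALU) WAW r3
  cy7 -> i10 (sll.ALU) RAW r3
  cy8 -> i11 (or.ALU) RAW+WAW r1
  cy9 -> i12 (add.ALU) WAW r1
  cy10 -> i13 (or.ALU) tail

PAIRS = 3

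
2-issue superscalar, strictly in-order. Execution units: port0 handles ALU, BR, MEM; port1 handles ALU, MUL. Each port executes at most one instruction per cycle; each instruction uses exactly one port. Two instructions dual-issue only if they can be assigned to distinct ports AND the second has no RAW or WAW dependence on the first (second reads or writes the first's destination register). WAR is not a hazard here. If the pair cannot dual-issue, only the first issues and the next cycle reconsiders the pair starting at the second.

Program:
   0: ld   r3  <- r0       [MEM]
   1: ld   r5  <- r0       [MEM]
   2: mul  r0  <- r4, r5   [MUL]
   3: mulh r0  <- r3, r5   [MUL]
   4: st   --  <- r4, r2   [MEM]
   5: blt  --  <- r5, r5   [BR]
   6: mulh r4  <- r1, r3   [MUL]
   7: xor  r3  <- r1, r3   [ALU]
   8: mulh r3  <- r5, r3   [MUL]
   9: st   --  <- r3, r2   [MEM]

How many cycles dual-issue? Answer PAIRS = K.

c0: i0 ld.MEM  no-port MEM/MEM
c1: i1 ld.MEM  RAW r5
c2: i2 mul.MUL  no-port MUL/MUL
c3: i3&i4 mulh.MUL+st.MEM  2-wide
c4: i5&i6 blt.BR+mulh.MUL  2-wide
c5: i7 xor.ALU  RAW+WAW r3
c6: i8 mulh.MUL  RAW r3
c7: i9 st.MEM  tail

PAIRS = 2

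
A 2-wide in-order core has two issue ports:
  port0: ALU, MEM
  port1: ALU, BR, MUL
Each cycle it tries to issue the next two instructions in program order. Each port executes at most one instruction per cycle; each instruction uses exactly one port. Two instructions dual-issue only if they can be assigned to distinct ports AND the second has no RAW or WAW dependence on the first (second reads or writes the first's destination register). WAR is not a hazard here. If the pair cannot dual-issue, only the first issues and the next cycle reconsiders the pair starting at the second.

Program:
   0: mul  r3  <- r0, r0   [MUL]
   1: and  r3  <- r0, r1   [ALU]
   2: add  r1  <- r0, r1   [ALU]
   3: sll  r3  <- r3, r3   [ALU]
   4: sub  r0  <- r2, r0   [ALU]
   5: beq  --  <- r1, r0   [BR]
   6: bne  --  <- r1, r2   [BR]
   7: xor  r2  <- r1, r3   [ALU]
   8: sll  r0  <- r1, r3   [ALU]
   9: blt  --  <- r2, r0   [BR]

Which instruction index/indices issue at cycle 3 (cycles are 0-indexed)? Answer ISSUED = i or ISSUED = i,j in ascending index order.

#0 head=0: mul i0 WAW r3
#1 head=1: and;add i1/i2 2-wide
#2 head=3: sll;sub i3/i4 2-wide
#3 head=5: beq i5 no-port BR/BR
#4 head=6: bne;xor i6/i7 2-wide
#5 head=8: sll i8 RAW r0
#6 head=9: blt i9 tail

ISSUED = 5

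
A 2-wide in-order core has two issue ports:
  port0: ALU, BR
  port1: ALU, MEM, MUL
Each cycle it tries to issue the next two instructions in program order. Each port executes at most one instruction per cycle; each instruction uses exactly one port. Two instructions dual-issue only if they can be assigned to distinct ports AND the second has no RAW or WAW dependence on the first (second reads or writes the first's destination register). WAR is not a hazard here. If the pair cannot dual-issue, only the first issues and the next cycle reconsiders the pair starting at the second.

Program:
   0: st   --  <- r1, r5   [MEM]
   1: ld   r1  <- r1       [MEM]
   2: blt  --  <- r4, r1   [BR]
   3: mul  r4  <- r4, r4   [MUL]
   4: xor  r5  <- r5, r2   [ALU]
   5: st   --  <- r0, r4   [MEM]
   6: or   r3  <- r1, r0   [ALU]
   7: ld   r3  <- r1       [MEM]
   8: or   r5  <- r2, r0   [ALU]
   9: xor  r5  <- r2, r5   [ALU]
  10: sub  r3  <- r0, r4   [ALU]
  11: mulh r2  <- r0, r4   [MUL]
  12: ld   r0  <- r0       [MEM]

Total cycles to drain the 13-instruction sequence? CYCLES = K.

  cy0 -> i0 (st) no-port MEM/MEM
  cy1 -> i1 (ld) RAW r1
  cy2 -> i2,i3 (blt;mul) pair
  cy3 -> i4,i5 (xor;st) pair
  cy4 -> i6 (or) WAW r3
  cy5 -> i7,i8 (ld;or) pair
  cy6 -> i9,i10 (xor;sub) pair
  cy7 -> i11 (mulh) no-port MUL/MEM
  cy8 -> i12 (ld) tail

CYCLES = 9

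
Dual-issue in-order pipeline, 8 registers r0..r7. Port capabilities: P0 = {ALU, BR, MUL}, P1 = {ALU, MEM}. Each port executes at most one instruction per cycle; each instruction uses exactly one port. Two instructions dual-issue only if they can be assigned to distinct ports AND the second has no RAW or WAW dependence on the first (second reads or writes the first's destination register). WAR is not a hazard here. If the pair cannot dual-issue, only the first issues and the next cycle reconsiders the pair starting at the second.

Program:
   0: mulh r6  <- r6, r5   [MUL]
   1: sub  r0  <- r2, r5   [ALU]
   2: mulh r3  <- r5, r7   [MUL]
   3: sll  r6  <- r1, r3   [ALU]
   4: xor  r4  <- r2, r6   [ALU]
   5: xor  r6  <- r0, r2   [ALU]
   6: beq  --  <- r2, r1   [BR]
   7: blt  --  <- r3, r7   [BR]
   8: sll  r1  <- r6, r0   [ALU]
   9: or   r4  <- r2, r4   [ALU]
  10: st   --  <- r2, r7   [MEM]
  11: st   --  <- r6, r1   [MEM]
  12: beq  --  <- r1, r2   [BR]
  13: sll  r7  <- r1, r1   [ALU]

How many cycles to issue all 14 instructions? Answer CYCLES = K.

CYCLES = 9

0. mulh.MUL/sub.ALU @i0/i1  | dual
1. mulh.MUL @i2  | RAW r3
2. sll.ALU @i3  | RAW r6
3. xor.ALU/xor.ALU @i4/i5  | dual
4. beq.BR @i6  | no-port BR/BR
5. blt.BR/sll.ALU @i7/i8  | dual
6. or.ALU/st.MEM @i9/i10  | dual
7. st.MEM/beq.BR @i11/i12  | dual
8. sll.ALU @i13  | tail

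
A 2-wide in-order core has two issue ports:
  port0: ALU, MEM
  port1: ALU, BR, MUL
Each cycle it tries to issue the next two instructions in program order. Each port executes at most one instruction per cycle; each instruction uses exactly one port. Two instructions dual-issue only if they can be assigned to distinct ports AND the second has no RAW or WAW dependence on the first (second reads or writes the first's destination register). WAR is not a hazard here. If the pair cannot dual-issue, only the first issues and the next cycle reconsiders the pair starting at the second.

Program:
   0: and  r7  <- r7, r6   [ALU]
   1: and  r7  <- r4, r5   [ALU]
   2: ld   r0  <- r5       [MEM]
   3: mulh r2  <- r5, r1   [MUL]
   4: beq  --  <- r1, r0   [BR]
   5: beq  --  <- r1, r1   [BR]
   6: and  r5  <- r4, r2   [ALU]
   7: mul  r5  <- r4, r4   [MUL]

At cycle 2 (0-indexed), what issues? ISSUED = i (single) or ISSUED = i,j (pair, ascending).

#0 head=0: and.ALU i0 WAW r7
#1 head=1: and.ALU;ld.MEM i1&i2 2-wide
#2 head=3: mulh.MUL i3 no-port MUL/BR
#3 head=4: beq.BR i4 no-port BR/BR
#4 head=5: beq.BR;and.ALU i5&i6 2-wide
#5 head=7: mul.MUL i7 tail

ISSUED = 3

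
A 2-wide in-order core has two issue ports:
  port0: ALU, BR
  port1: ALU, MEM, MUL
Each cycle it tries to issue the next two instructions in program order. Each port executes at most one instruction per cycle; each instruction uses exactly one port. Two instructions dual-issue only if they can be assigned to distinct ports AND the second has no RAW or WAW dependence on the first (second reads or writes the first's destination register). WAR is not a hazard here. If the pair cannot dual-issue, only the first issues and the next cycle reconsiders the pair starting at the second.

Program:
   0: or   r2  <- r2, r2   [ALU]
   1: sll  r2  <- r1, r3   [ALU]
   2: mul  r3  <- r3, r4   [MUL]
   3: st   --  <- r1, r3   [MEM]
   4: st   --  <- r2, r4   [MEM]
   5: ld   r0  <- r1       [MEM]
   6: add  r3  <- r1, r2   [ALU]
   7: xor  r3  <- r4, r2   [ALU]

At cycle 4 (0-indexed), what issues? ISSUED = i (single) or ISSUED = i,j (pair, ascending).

[0] i0  or  -- WAW r2
[1] i1,i2  sll mul  -- dual
[2] i3  st  -- no-port MEM/MEM
[3] i4  st  -- no-port MEM/MEM
[4] i5,i6  ld add  -- dual
[5] i7  xor  -- tail

ISSUED = 5,6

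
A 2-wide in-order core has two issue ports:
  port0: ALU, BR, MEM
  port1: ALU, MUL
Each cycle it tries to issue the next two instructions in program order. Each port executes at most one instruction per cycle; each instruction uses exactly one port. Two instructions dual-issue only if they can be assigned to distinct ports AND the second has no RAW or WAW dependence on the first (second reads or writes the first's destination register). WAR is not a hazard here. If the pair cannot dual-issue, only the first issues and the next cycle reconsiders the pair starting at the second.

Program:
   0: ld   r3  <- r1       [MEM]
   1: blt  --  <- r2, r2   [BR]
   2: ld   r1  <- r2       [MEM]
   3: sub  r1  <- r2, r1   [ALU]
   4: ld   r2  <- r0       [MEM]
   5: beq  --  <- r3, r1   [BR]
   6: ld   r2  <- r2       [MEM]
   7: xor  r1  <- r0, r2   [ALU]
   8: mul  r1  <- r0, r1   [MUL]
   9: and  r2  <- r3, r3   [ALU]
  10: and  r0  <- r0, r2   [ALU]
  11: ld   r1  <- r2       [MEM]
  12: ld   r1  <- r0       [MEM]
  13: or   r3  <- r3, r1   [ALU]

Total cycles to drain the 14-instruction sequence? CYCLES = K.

  cy0 -> i0 (ld.MEM) no-port MEM/BR
  cy1 -> i1 (blt.BR) no-port BR/MEM
  cy2 -> i2 (ld.MEM) RAW+WAW r1
  cy3 -> i3/i4 (sub.ALU+ld.MEM) 2-wide
  cy4 -> i5 (beq.BR) no-port BR/MEM
  cy5 -> i6 (ld.MEM) RAW r2
  cy6 -> i7 (xor.ALU) RAW+WAW r1
  cy7 -> i8/i9 (mul.MUL+and.ALU) 2-wide
  cy8 -> i10/i11 (and.ALU+ld.MEM) 2-wide
  cy9 -> i12 (ld.MEM) RAW r1
  cy10 -> i13 (or.ALU) tail

CYCLES = 11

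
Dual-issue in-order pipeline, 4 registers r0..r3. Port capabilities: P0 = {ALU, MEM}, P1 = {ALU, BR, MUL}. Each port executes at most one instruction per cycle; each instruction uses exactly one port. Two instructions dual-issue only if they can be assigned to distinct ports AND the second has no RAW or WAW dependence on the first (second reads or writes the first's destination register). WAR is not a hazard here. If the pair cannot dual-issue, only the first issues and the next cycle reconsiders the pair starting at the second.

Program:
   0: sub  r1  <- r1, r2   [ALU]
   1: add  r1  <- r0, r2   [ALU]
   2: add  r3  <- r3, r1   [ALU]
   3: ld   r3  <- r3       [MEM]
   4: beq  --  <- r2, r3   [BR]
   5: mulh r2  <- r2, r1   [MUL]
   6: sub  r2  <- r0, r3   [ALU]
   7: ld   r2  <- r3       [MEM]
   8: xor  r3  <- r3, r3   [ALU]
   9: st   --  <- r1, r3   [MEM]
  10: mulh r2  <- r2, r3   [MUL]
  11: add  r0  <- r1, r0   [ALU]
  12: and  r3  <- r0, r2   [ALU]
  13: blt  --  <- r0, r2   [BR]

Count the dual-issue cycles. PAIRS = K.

PAIRS = 3

t=0 i0:sub.ALU ; WAW r1
t=1 i1:add.ALU ; RAW r1
t=2 i2:add.ALU ; RAW+WAW r3
t=3 i3:ld.MEM ; RAW r3
t=4 i4:beq.BR ; no-port BR/MUL
t=5 i5:mulh.MUL ; WAW r2
t=6 i6:sub.ALU ; WAW r2
t=7 i7/i8:ld.MEM;xor.ALU ; 2-wide
t=8 i9/i10:st.MEM;mulh.MUL ; 2-wide
t=9 i11:add.ALU ; RAW r0
t=10 i12/i13:and.ALU;blt.BR ; 2-wide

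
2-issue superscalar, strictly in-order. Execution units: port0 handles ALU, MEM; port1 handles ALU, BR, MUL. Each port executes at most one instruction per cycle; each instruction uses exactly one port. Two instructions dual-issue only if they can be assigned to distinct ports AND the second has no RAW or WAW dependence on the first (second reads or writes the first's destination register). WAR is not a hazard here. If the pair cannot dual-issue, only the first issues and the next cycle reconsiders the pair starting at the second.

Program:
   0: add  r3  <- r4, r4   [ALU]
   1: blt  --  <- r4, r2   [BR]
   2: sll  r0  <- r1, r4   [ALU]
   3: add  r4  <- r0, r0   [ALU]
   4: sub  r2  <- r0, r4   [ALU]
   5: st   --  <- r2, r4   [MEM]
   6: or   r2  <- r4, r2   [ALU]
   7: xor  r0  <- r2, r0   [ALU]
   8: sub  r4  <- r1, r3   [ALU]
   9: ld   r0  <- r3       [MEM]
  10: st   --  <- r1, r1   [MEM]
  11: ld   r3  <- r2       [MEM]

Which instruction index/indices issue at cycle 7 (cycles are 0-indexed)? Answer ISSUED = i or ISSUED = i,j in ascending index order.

#0 head=0: add.ALU;blt.BR i0+i1 2-wide
#1 head=2: sll.ALU i2 RAW r0
#2 head=3: add.ALU i3 RAW r4
#3 head=4: sub.ALU i4 RAW r2
#4 head=5: st.MEM;or.ALU i5+i6 2-wide
#5 head=7: xor.ALU;sub.ALU i7+i8 2-wide
#6 head=9: ld.MEM i9 no-port MEM/MEM
#7 head=10: st.MEM i10 no-port MEM/MEM
#8 head=11: ld.MEM i11 tail

ISSUED = 10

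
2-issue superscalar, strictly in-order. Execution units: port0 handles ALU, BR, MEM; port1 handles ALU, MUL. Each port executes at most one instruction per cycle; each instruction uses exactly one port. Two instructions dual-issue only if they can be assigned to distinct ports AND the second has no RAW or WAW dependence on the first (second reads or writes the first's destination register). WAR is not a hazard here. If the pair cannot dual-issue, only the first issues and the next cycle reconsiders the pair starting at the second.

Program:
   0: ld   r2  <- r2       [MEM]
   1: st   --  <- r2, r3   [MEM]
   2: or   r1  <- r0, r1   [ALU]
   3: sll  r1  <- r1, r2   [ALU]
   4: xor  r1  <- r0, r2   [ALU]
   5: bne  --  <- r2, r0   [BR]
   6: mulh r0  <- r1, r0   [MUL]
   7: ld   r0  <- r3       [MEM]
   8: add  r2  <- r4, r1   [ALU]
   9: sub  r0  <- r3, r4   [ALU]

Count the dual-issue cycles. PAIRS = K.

0. ld @i0  | no-port MEM/MEM
1. st+or @i1+i2  | pair
2. sll @i3  | WAW r1
3. xor+bne @i4+i5  | pair
4. mulh @i6  | WAW r0
5. ld+add @i7+i8  | pair
6. sub @i9  | tail

PAIRS = 3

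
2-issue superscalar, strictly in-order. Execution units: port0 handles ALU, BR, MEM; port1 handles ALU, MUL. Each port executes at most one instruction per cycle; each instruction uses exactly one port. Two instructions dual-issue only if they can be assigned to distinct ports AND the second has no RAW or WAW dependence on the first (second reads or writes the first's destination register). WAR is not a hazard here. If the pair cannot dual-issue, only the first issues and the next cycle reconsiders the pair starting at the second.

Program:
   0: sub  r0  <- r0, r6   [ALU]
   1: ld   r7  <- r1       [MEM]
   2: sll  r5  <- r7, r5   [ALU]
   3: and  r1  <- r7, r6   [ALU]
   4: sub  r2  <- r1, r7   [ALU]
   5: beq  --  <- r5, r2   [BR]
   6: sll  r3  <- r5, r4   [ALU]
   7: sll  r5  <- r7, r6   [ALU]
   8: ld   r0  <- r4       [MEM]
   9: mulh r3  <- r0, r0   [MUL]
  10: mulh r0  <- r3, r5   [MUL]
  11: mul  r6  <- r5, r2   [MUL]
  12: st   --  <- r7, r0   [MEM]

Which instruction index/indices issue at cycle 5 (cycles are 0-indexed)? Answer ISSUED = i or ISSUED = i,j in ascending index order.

ISSUED = 9

[0] i0,i1  sub.ALU/ld.MEM  -- pair
[1] i2,i3  sll.ALU/and.ALU  -- pair
[2] i4  sub.ALU  -- RAW r2
[3] i5,i6  beq.BR/sll.ALU  -- pair
[4] i7,i8  sll.ALU/ld.MEM  -- pair
[5] i9  mulh.MUL  -- no-port MUL/MUL
[6] i10  mulh.MUL  -- no-port MUL/MUL
[7] i11,i12  mul.MUL/st.MEM  -- pair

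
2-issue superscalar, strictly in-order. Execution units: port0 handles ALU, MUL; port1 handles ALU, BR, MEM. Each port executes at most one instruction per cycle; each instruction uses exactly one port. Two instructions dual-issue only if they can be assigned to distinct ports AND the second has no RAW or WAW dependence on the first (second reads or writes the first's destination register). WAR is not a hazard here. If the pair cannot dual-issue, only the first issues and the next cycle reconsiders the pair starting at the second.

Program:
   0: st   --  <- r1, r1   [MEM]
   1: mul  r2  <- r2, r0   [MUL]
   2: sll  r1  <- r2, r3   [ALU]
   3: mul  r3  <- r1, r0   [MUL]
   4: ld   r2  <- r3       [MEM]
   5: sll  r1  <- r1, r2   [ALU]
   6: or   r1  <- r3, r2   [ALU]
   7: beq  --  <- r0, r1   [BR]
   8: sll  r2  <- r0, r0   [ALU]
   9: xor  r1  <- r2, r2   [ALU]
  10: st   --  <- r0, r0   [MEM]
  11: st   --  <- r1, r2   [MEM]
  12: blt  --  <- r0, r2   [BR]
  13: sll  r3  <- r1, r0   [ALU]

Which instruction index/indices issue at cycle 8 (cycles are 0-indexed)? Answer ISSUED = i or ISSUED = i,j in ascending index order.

ISSUED = 11

c0: i0+i1 st.MEM/mul.MUL  dual
c1: i2 sll.ALU  RAW r1
c2: i3 mul.MUL  RAW r3
c3: i4 ld.MEM  RAW r2
c4: i5 sll.ALU  WAW r1
c5: i6 or.ALU  RAW r1
c6: i7+i8 beq.BR/sll.ALU  dual
c7: i9+i10 xor.ALU/st.MEM  dual
c8: i11 st.MEM  no-port MEM/BR
c9: i12+i13 blt.BR/sll.ALU  dual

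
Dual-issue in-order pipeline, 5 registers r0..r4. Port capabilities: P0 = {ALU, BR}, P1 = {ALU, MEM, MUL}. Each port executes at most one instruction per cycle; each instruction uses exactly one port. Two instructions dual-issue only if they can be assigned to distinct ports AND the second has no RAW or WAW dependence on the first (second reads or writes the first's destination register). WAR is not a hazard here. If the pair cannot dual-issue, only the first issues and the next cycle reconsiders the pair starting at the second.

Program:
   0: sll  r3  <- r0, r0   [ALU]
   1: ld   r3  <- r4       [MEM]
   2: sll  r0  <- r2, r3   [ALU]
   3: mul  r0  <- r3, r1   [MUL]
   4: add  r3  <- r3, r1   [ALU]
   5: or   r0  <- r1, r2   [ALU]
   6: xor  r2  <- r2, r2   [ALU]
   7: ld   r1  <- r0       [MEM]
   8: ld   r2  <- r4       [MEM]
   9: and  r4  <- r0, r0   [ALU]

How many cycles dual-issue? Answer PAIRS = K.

PAIRS = 3

  cy0 -> i0 (sll.ALU) WAW r3
  cy1 -> i1 (ld.MEM) RAW r3
  cy2 -> i2 (sll.ALU) WAW r0
  cy3 -> i3/i4 (mul.MUL;add.ALU) 2-wide
  cy4 -> i5/i6 (or.ALU;xor.ALU) 2-wide
  cy5 -> i7 (ld.MEM) no-port MEM/MEM
  cy6 -> i8/i9 (ld.MEM;and.ALU) 2-wide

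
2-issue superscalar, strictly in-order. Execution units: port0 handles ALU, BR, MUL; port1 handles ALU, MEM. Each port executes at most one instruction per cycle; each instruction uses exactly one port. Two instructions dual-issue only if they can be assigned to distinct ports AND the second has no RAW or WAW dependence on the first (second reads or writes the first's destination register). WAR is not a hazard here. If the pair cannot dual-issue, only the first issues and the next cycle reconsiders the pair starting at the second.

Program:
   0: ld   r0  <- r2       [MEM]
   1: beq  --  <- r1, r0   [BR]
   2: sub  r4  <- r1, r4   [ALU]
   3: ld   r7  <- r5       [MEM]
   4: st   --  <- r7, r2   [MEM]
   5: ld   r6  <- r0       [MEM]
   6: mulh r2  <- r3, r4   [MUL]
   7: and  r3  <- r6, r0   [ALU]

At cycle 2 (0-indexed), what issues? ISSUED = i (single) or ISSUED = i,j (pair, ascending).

  cy0 -> i0 (ld.MEM) RAW r0
  cy1 -> i1,i2 (beq.BR;sub.ALU) dual
  cy2 -> i3 (ld.MEM) no-port MEM/MEM
  cy3 -> i4 (st.MEM) no-port MEM/MEM
  cy4 -> i5,i6 (ld.MEM;mulh.MUL) dual
  cy5 -> i7 (and.ALU) tail

ISSUED = 3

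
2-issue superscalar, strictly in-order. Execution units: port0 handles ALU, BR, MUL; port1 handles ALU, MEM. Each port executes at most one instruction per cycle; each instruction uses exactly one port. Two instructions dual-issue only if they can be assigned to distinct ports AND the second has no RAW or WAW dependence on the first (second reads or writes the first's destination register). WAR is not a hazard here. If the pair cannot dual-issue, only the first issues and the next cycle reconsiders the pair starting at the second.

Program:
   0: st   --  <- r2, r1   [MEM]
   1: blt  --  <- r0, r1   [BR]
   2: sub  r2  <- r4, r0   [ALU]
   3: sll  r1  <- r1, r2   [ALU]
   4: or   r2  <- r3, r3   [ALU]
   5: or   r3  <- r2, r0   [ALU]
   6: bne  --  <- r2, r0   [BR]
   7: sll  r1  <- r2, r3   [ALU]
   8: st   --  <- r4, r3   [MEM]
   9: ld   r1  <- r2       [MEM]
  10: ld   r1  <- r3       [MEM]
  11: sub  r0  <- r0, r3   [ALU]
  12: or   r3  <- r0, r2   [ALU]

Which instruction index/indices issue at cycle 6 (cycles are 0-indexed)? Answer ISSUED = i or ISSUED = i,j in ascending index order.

ISSUED = 10,11

0. st blt @i0,i1  | dual
1. sub @i2  | RAW r2
2. sll or @i3,i4  | dual
3. or bne @i5,i6  | dual
4. sll st @i7,i8  | dual
5. ld @i9  | no-port MEM/MEM
6. ld sub @i10,i11  | dual
7. or @i12  | tail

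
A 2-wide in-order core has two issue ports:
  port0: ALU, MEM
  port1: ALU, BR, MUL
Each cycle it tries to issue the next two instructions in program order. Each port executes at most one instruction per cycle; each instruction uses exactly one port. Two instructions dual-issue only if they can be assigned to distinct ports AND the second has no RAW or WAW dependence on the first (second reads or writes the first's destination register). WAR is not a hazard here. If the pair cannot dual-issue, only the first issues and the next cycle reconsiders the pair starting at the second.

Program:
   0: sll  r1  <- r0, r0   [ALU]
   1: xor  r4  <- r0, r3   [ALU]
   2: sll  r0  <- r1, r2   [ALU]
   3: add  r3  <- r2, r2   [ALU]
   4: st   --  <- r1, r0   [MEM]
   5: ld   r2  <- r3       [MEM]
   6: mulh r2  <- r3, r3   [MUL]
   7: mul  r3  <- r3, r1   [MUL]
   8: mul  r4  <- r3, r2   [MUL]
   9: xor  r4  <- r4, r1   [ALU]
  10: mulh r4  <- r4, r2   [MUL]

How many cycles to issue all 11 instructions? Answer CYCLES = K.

CYCLES = 9

#0 head=0: sll.ALU+xor.ALU i0/i1 2-wide
#1 head=2: sll.ALU+add.ALU i2/i3 2-wide
#2 head=4: st.MEM i4 no-port MEM/MEM
#3 head=5: ld.MEM i5 WAW r2
#4 head=6: mulh.MUL i6 no-port MUL/MUL
#5 head=7: mul.MUL i7 no-port MUL/MUL
#6 head=8: mul.MUL i8 RAW+WAW r4
#7 head=9: xor.ALU i9 RAW+WAW r4
#8 head=10: mulh.MUL i10 tail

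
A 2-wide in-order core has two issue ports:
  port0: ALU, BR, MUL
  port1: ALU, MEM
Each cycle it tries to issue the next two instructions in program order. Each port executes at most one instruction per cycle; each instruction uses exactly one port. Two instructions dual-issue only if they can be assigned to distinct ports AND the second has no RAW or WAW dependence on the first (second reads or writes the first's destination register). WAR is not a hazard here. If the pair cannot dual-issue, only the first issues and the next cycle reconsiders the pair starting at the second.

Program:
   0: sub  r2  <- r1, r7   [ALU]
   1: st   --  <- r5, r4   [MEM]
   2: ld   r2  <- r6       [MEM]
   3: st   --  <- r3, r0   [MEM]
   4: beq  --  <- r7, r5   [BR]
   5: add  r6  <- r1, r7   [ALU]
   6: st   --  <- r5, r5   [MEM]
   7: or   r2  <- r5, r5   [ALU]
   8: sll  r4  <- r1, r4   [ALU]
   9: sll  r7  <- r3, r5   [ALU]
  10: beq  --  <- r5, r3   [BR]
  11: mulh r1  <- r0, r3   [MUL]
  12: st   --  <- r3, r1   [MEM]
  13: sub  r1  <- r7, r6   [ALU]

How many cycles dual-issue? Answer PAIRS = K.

c0: i0&i1 sub.ALU+st.MEM  pair
c1: i2 ld.MEM  no-port MEM/MEM
c2: i3&i4 st.MEM+beq.BR  pair
c3: i5&i6 add.ALU+st.MEM  pair
c4: i7&i8 or.ALU+sll.ALU  pair
c5: i9&i10 sll.ALU+beq.BR  pair
c6: i11 mulh.MUL  RAW r1
c7: i12&i13 st.MEM+sub.ALU  pair

PAIRS = 6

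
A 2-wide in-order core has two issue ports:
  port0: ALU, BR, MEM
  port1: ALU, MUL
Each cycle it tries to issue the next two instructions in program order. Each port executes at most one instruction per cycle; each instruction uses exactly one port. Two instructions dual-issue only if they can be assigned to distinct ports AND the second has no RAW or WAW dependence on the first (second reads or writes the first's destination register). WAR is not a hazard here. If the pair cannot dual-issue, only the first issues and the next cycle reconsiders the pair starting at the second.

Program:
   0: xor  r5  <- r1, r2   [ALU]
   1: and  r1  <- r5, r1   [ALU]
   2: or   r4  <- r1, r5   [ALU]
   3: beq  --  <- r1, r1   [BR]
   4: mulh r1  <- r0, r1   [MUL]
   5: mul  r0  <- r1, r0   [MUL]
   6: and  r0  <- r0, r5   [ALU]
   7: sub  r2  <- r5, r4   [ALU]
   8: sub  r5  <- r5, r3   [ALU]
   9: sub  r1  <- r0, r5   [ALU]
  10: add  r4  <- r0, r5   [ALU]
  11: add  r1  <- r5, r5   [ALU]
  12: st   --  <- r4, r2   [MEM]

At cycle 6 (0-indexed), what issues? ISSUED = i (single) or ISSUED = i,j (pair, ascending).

t=0 i0:xor.ALU ; RAW r5
t=1 i1:and.ALU ; RAW r1
t=2 i2,i3:or.ALU;beq.BR ; pair
t=3 i4:mulh.MUL ; no-port MUL/MUL
t=4 i5:mul.MUL ; RAW+WAW r0
t=5 i6,i7:and.ALU;sub.ALU ; pair
t=6 i8:sub.ALU ; RAW r5
t=7 i9,i10:sub.ALU;add.ALU ; pair
t=8 i11,i12:add.ALU;st.MEM ; pair

ISSUED = 8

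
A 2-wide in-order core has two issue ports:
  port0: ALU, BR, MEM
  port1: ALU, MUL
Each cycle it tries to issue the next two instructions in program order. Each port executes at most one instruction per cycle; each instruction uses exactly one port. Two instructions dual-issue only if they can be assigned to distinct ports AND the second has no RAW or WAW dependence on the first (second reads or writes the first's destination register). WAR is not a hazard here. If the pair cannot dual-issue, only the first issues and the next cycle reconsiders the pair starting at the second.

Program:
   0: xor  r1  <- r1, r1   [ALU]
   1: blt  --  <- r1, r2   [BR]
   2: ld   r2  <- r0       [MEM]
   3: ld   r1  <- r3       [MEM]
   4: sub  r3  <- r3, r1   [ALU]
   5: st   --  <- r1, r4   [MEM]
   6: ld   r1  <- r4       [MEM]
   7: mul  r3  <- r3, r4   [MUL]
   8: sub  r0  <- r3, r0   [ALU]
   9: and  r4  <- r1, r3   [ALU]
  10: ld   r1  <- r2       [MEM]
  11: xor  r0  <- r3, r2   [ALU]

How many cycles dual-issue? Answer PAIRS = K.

  cy0 -> i0 (xor.ALU) RAW r1
  cy1 -> i1 (blt.BR) no-port BR/MEM
  cy2 -> i2 (ld.MEM) no-port MEM/MEM
  cy3 -> i3 (ld.MEM) RAW r1
  cy4 -> i4/i5 (sub.ALU st.MEM) 2-wide
  cy5 -> i6/i7 (ld.MEM mul.MUL) 2-wide
  cy6 -> i8/i9 (sub.ALU and.ALU) 2-wide
  cy7 -> i10/i11 (ld.MEM xor.ALU) 2-wide

PAIRS = 4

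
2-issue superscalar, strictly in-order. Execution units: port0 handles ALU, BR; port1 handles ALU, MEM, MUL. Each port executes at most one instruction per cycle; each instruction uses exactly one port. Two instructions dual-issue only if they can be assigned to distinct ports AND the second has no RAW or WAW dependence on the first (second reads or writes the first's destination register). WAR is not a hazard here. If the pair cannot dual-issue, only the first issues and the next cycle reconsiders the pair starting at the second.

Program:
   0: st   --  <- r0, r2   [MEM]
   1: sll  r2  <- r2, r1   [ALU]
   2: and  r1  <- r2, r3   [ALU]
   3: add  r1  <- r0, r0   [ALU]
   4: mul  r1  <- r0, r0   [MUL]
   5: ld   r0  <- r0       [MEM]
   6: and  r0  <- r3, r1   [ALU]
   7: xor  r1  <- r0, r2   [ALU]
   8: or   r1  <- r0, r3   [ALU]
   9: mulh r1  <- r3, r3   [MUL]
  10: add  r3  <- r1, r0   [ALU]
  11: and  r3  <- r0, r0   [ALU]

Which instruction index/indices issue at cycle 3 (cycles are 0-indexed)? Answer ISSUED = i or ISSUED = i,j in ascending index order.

ISSUED = 4

[0] i0+i1  st.MEM+sll.ALU  -- 2-wide
[1] i2  and.ALU  -- WAW r1
[2] i3  add.ALU  -- WAW r1
[3] i4  mul.MUL  -- no-port MUL/MEM
[4] i5  ld.MEM  -- WAW r0
[5] i6  and.ALU  -- RAW r0
[6] i7  xor.ALU  -- WAW r1
[7] i8  or.ALU  -- WAW r1
[8] i9  mulh.MUL  -- RAW r1
[9] i10  add.ALU  -- WAW r3
[10] i11  and.ALU  -- tail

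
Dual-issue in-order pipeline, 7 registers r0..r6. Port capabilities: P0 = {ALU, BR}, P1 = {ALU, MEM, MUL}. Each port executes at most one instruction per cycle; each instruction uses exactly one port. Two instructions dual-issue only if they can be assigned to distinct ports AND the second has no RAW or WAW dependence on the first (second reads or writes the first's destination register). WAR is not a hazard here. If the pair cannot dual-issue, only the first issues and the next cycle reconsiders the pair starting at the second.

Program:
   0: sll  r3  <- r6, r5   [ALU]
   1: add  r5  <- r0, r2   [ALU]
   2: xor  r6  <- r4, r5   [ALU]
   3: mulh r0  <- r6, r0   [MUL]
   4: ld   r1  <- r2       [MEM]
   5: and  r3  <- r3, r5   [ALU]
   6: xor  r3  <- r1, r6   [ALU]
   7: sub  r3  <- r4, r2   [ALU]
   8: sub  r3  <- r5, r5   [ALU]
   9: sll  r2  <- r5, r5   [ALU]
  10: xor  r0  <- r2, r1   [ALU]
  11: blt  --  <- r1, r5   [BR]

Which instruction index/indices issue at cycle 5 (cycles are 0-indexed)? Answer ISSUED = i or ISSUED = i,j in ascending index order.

ISSUED = 7

c0: i0&i1 sll add  pair
c1: i2 xor  RAW r6
c2: i3 mulh  no-port MUL/MEM
c3: i4&i5 ld and  pair
c4: i6 xor  WAW r3
c5: i7 sub  WAW r3
c6: i8&i9 sub sll  pair
c7: i10&i11 xor blt  pair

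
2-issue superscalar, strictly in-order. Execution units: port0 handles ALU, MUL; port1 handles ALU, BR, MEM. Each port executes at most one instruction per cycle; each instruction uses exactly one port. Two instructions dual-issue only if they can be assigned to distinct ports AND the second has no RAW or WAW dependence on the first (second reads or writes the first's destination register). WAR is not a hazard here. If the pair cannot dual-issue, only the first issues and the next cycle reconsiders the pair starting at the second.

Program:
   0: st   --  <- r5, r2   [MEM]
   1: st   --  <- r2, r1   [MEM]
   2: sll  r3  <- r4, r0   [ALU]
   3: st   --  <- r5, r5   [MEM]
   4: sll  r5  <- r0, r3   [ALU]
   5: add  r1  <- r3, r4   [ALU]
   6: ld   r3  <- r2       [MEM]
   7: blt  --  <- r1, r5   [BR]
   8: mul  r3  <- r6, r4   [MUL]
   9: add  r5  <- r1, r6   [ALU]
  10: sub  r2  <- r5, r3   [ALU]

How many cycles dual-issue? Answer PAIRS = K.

0. st.MEM @i0  | no-port MEM/MEM
1. st.MEM sll.ALU @i1&i2  | 2-wide
2. st.MEM sll.ALU @i3&i4  | 2-wide
3. add.ALU ld.MEM @i5&i6  | 2-wide
4. blt.BR mul.MUL @i7&i8  | 2-wide
5. add.ALU @i9  | RAW r5
6. sub.ALU @i10  | tail

PAIRS = 4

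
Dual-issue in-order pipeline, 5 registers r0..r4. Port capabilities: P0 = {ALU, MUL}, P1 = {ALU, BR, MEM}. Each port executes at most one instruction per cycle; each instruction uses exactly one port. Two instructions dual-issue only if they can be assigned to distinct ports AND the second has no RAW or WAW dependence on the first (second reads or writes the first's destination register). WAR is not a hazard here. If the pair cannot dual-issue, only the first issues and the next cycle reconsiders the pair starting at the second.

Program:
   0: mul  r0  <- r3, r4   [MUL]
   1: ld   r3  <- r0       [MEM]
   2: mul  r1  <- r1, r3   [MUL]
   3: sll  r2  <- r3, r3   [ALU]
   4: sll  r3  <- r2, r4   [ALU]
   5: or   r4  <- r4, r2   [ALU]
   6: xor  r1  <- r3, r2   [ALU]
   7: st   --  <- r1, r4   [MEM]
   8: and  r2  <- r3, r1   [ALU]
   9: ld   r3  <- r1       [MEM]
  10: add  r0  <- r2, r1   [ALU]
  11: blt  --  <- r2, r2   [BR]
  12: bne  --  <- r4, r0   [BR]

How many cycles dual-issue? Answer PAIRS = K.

PAIRS = 4

[0] i0  mul.MUL  -- RAW r0
[1] i1  ld.MEM  -- RAW r3
[2] i2/i3  mul.MUL sll.ALU  -- pair
[3] i4/i5  sll.ALU or.ALU  -- pair
[4] i6  xor.ALU  -- RAW r1
[5] i7/i8  st.MEM and.ALU  -- pair
[6] i9/i10  ld.MEM add.ALU  -- pair
[7] i11  blt.BR  -- no-port BR/BR
[8] i12  bne.BR  -- tail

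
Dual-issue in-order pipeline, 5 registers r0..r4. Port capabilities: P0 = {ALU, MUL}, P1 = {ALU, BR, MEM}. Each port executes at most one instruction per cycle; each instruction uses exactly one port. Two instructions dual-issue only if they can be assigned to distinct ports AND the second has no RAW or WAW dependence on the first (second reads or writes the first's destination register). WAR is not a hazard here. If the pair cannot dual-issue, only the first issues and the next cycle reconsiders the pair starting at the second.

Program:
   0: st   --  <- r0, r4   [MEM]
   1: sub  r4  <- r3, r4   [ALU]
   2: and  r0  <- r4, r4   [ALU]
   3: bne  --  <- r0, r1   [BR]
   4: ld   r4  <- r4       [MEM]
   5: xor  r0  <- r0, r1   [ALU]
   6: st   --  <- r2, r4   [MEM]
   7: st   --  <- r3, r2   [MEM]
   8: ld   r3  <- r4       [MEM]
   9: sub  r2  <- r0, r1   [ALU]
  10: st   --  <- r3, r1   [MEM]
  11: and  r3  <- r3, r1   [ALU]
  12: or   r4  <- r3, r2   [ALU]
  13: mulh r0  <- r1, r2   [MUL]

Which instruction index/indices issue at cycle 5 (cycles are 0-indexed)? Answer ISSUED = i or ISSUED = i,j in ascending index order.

ISSUED = 7

  cy0 -> i0/i1 (st sub) 2-wide
  cy1 -> i2 (and) RAW r0
  cy2 -> i3 (bne) no-port BR/MEM
  cy3 -> i4/i5 (ld xor) 2-wide
  cy4 -> i6 (st) no-port MEM/MEM
  cy5 -> i7 (st) no-port MEM/MEM
  cy6 -> i8/i9 (ld sub) 2-wide
  cy7 -> i10/i11 (st and) 2-wide
  cy8 -> i12/i13 (or mulh) 2-wide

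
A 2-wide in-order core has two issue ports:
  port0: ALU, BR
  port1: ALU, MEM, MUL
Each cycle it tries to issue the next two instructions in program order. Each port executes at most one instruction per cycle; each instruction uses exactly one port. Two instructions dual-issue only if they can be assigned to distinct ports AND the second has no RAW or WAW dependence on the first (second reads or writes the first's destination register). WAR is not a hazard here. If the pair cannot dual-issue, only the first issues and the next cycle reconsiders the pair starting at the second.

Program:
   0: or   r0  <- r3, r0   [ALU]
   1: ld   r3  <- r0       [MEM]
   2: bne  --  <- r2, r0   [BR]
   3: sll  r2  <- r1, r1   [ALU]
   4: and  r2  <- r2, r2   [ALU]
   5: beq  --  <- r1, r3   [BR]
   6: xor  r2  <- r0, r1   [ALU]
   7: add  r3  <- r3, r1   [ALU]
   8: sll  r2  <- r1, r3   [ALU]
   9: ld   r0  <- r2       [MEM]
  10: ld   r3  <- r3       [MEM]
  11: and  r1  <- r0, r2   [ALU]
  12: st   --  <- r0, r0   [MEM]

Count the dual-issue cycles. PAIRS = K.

PAIRS = 4

[0] i0  or  -- RAW r0
[1] i1,i2  ld;bne  -- pair
[2] i3  sll  -- RAW+WAW r2
[3] i4,i5  and;beq  -- pair
[4] i6,i7  xor;add  -- pair
[5] i8  sll  -- RAW r2
[6] i9  ld  -- no-port MEM/MEM
[7] i10,i11  ld;and  -- pair
[8] i12  st  -- tail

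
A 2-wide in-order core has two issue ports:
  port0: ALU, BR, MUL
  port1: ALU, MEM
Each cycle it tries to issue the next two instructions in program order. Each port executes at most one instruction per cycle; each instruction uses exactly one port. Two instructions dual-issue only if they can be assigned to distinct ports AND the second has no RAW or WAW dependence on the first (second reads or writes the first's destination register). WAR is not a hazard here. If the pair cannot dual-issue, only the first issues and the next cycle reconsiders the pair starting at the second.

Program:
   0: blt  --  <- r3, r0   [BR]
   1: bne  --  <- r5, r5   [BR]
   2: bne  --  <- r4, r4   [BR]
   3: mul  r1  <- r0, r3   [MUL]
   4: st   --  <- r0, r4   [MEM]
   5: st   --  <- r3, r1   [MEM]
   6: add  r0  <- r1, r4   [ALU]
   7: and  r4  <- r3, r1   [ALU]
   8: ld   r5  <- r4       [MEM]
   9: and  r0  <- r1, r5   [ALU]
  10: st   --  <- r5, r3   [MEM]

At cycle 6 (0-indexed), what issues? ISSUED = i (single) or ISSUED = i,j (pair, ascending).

ISSUED = 8

  cy0 -> i0 (blt.BR) no-port BR/BR
  cy1 -> i1 (bne.BR) no-port BR/BR
  cy2 -> i2 (bne.BR) no-port BR/MUL
  cy3 -> i3/i4 (mul.MUL/st.MEM) pair
  cy4 -> i5/i6 (st.MEM/add.ALU) pair
  cy5 -> i7 (and.ALU) RAW r4
  cy6 -> i8 (ld.MEM) RAW r5
  cy7 -> i9/i10 (and.ALU/st.MEM) pair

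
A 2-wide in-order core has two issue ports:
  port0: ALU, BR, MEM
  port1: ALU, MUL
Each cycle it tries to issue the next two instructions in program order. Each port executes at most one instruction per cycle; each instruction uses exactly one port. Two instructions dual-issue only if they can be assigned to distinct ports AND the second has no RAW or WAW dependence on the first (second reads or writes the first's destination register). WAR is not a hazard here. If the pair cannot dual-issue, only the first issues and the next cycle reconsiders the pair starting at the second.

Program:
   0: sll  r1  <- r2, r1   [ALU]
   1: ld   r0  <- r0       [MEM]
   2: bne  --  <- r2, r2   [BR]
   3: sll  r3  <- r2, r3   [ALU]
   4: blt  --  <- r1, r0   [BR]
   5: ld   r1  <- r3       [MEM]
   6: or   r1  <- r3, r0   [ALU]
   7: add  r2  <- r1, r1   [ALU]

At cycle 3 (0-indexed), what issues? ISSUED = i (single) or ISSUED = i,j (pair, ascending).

ISSUED = 5

[0] i0,i1  sll.ALU/ld.MEM  -- pair
[1] i2,i3  bne.BR/sll.ALU  -- pair
[2] i4  blt.BR  -- no-port BR/MEM
[3] i5  ld.MEM  -- WAW r1
[4] i6  or.ALU  -- RAW r1
[5] i7  add.ALU  -- tail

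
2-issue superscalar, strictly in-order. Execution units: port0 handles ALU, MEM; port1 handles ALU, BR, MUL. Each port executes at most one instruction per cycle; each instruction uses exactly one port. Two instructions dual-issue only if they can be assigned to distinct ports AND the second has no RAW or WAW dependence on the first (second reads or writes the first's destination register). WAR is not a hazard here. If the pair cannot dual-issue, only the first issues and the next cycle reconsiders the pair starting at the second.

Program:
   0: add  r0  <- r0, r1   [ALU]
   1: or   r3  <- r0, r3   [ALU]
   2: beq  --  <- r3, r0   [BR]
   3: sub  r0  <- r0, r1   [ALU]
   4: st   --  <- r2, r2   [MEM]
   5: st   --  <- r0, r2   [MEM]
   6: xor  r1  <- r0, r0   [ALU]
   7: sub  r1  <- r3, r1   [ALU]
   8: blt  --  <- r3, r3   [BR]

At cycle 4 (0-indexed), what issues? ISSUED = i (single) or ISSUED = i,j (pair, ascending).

ISSUED = 5,6

0. add @i0  | RAW r0
1. or @i1  | RAW r3
2. beq;sub @i2&i3  | pair
3. st @i4  | no-port MEM/MEM
4. st;xor @i5&i6  | pair
5. sub;blt @i7&i8  | pair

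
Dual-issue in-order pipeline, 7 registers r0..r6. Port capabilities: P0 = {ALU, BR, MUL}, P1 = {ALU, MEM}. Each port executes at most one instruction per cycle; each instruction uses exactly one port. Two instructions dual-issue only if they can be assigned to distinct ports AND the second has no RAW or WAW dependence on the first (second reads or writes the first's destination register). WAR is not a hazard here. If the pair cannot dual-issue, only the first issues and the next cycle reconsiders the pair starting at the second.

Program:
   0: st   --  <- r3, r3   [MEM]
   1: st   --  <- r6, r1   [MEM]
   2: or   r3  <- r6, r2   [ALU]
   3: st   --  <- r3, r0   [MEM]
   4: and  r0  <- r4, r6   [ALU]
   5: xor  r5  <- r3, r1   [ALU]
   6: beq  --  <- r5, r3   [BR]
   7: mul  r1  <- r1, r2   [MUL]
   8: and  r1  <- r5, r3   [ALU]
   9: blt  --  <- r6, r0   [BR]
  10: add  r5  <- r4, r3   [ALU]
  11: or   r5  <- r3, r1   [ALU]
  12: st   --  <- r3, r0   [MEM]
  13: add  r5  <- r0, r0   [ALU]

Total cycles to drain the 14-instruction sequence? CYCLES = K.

CYCLES = 10

c0: i0 st  no-port MEM/MEM
c1: i1/i2 st/or  dual
c2: i3/i4 st/and  dual
c3: i5 xor  RAW r5
c4: i6 beq  no-port BR/MUL
c5: i7 mul  WAW r1
c6: i8/i9 and/blt  dual
c7: i10 add  WAW r5
c8: i11/i12 or/st  dual
c9: i13 add  tail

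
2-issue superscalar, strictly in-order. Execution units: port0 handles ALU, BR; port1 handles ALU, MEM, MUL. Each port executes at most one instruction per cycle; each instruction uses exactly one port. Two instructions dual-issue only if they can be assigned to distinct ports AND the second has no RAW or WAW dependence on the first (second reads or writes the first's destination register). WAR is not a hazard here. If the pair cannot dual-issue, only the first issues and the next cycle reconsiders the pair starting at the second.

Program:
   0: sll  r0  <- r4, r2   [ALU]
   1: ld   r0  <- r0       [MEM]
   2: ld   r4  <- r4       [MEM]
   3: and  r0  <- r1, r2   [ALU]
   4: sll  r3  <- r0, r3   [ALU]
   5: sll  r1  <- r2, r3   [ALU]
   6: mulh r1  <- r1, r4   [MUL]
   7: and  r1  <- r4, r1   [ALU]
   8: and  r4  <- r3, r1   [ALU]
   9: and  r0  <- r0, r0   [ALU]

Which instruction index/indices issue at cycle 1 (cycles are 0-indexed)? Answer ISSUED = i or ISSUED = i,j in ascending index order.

ISSUED = 1

  cy0 -> i0 (sll) RAW+WAW r0
  cy1 -> i1 (ld) no-port MEM/MEM
  cy2 -> i2/i3 (ld+and) pair
  cy3 -> i4 (sll) RAW r3
  cy4 -> i5 (sll) RAW+WAW r1
  cy5 -> i6 (mulh) RAW+WAW r1
  cy6 -> i7 (and) RAW r1
  cy7 -> i8/i9 (and+and) pair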